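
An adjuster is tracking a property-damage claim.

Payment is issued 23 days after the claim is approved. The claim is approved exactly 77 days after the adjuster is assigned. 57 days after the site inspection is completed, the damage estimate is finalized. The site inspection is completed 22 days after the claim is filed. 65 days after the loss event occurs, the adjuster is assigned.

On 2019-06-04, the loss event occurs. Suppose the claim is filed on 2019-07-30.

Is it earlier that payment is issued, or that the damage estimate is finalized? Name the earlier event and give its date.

The loss event occurs: Jun 4, 2019.
The adjuster is assigned: Jun 4, 2019 + 65 days = Aug 8, 2019.
The claim is approved: Aug 8, 2019 + 77 days = Oct 24, 2019.
Payment is issued: Oct 24, 2019 + 23 days = Nov 16, 2019.
The claim is filed: Jul 30, 2019.
The site inspection is completed: Jul 30, 2019 + 22 days = Aug 21, 2019.
The damage estimate is finalized: Aug 21, 2019 + 57 days = Oct 17, 2019.
Comparing: payment is issued on Nov 16, 2019 vs the damage estimate is finalized on Oct 17, 2019. Earlier: the damage estimate is finalized.

The damage estimate is finalized — 2019-10-17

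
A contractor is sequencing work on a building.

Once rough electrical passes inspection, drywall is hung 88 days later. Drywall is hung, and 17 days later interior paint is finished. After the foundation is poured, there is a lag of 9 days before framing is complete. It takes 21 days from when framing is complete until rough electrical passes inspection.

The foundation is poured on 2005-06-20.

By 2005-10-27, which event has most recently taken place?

Drywall is hung

The foundation is poured: Jun 20, 2005.
Framing is complete: Jun 20, 2005 + 9 days = Jun 29, 2005.
Rough electrical passes inspection: Jun 29, 2005 + 21 days = Jul 20, 2005.
Drywall is hung: Jul 20, 2005 + 88 days = Oct 16, 2005.
Interior paint is finished: Oct 16, 2005 + 17 days = Nov 2, 2005.
Oct 27, 2005 falls between when drywall is hung (Oct 16, 2005) and when interior paint is finished (Nov 2, 2005).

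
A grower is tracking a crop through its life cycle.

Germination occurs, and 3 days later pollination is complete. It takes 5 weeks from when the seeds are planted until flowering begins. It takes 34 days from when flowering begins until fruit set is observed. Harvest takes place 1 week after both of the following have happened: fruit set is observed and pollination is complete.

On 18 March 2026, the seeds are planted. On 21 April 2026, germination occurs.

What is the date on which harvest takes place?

The seeds are planted: Mar 18, 2026.
Flowering begins: Mar 18, 2026 + 5 weeks = Apr 22, 2026.
Fruit set is observed: Apr 22, 2026 + 34 days = May 26, 2026.
Germination occurs: Apr 21, 2026.
Pollination is complete: Apr 21, 2026 + 3 days = Apr 24, 2026.
Both prerequisites met — fruit set is observed (May 26, 2026), pollination is complete (Apr 24, 2026); the later is May 26, 2026.
Harvest takes place: May 26, 2026 + 1 week = Jun 2, 2026.

2 June 2026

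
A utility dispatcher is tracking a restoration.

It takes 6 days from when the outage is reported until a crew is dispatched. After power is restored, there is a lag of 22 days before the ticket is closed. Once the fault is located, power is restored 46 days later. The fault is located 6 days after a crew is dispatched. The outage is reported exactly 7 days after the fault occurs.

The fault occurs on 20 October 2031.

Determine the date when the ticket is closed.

The fault occurs: Oct 20, 2031.
The outage is reported: Oct 20, 2031 + 7 days = Oct 27, 2031.
A crew is dispatched: Oct 27, 2031 + 6 days = Nov 2, 2031.
The fault is located: Nov 2, 2031 + 6 days = Nov 8, 2031.
Power is restored: Nov 8, 2031 + 46 days = Dec 24, 2031.
The ticket is closed: Dec 24, 2031 + 22 days = Jan 15, 2032.

15 January 2032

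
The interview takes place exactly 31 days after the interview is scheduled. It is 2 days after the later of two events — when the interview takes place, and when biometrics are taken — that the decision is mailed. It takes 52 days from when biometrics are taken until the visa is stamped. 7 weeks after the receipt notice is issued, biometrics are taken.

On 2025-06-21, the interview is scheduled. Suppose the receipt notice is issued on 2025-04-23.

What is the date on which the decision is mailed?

2025-07-24

The interview is scheduled: Jun 21, 2025.
The interview takes place: Jun 21, 2025 + 31 days = Jul 22, 2025.
The receipt notice is issued: Apr 23, 2025.
Biometrics are taken: Apr 23, 2025 + 7 weeks = Jun 11, 2025.
Both prerequisites met — the interview takes place (Jul 22, 2025), biometrics are taken (Jun 11, 2025); the later is Jul 22, 2025.
The decision is mailed: Jul 22, 2025 + 2 days = Jul 24, 2025.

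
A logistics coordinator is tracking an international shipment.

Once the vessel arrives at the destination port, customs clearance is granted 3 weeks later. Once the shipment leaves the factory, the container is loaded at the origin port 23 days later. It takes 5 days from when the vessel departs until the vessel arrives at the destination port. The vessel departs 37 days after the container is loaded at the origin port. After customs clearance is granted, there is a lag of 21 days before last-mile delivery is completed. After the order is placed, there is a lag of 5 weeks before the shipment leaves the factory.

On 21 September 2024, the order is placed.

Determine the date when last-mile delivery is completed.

10 February 2025

The order is placed: Sep 21, 2024.
The shipment leaves the factory: Sep 21, 2024 + 5 weeks = Oct 26, 2024.
The container is loaded at the origin port: Oct 26, 2024 + 23 days = Nov 18, 2024.
The vessel departs: Nov 18, 2024 + 37 days = Dec 25, 2024.
The vessel arrives at the destination port: Dec 25, 2024 + 5 days = Dec 30, 2024.
Customs clearance is granted: Dec 30, 2024 + 3 weeks = Jan 20, 2025.
Last-mile delivery is completed: Jan 20, 2025 + 21 days = Feb 10, 2025.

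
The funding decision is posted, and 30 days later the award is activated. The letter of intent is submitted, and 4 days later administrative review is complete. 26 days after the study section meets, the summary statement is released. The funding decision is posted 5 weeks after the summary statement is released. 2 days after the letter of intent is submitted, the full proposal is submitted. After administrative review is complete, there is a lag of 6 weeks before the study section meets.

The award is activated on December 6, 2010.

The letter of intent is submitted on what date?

July 22, 2010

The award is activated: Dec 6, 2010.
The funding decision is posted: Dec 6, 2010 − 30 days = Nov 6, 2010.
The summary statement is released: Nov 6, 2010 − 5 weeks = Oct 2, 2010.
The study section meets: Oct 2, 2010 − 26 days = Sep 6, 2010.
Administrative review is complete: Sep 6, 2010 − 6 weeks = Jul 26, 2010.
The letter of intent is submitted: Jul 26, 2010 − 4 days = Jul 22, 2010.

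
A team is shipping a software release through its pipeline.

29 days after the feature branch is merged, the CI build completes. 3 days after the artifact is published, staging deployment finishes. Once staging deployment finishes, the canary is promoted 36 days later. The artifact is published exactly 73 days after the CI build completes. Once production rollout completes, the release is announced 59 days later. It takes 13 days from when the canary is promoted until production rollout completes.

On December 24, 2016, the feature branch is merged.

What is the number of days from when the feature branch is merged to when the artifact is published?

102 days

Causal path: the feature branch is merged → the CI build completes → the artifact is published.
Total delay along the path: 29 + 73 = 102 days.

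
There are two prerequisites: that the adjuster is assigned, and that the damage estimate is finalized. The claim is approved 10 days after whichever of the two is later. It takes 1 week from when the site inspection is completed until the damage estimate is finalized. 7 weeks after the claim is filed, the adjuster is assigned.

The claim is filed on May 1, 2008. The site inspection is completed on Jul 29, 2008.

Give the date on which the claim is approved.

The claim is filed: May 1, 2008.
The adjuster is assigned: May 1, 2008 + 7 weeks = Jun 19, 2008.
The site inspection is completed: Jul 29, 2008.
The damage estimate is finalized: Jul 29, 2008 + 1 week = Aug 5, 2008.
Both prerequisites met — the adjuster is assigned (Jun 19, 2008), the damage estimate is finalized (Aug 5, 2008); the later is Aug 5, 2008.
The claim is approved: Aug 5, 2008 + 10 days = Aug 15, 2008.

Aug 15, 2008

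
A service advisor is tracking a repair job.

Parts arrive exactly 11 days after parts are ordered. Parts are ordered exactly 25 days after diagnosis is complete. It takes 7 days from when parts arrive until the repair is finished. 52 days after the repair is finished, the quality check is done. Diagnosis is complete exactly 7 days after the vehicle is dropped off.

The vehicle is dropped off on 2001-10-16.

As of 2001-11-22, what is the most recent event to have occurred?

Parts are ordered

The vehicle is dropped off: Oct 16, 2001.
Diagnosis is complete: Oct 16, 2001 + 7 days = Oct 23, 2001.
Parts are ordered: Oct 23, 2001 + 25 days = Nov 17, 2001.
Parts arrive: Nov 17, 2001 + 11 days = Nov 28, 2001.
The repair is finished: Nov 28, 2001 + 7 days = Dec 5, 2001.
The quality check is done: Dec 5, 2001 + 52 days = Jan 26, 2002.
Nov 22, 2001 falls between when parts are ordered (Nov 17, 2001) and when parts arrive (Nov 28, 2001).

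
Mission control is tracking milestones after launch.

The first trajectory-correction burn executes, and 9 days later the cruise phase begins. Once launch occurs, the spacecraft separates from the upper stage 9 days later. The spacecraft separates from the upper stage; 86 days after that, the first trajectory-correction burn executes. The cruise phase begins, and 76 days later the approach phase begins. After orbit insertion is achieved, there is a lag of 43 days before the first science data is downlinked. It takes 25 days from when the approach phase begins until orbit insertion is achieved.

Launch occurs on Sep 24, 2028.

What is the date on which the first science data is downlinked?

Launch occurs: Sep 24, 2028.
The spacecraft separates from the upper stage: Sep 24, 2028 + 9 days = Oct 3, 2028.
The first trajectory-correction burn executes: Oct 3, 2028 + 86 days = Dec 28, 2028.
The cruise phase begins: Dec 28, 2028 + 9 days = Jan 6, 2029.
The approach phase begins: Jan 6, 2029 + 76 days = Mar 23, 2029.
Orbit insertion is achieved: Mar 23, 2029 + 25 days = Apr 17, 2029.
The first science data is downlinked: Apr 17, 2029 + 43 days = May 30, 2029.

May 30, 2029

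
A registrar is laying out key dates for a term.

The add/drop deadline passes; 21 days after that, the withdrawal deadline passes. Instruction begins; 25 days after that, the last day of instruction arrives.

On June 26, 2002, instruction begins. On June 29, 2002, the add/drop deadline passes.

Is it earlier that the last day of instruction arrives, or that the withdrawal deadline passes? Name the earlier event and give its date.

The withdrawal deadline passes — July 20, 2002

Instruction begins: Jun 26, 2002.
The last day of instruction arrives: Jun 26, 2002 + 25 days = Jul 21, 2002.
The add/drop deadline passes: Jun 29, 2002.
The withdrawal deadline passes: Jun 29, 2002 + 21 days = Jul 20, 2002.
Comparing: the last day of instruction arrives on Jul 21, 2002 vs the withdrawal deadline passes on Jul 20, 2002. Earlier: the withdrawal deadline passes.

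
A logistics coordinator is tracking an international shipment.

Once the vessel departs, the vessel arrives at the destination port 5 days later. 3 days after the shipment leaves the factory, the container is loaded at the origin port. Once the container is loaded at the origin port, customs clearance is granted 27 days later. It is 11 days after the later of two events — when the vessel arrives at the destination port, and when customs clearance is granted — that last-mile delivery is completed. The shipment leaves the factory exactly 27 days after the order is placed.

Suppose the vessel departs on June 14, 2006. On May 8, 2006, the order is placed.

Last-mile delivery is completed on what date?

The vessel departs: Jun 14, 2006.
The vessel arrives at the destination port: Jun 14, 2006 + 5 days = Jun 19, 2006.
The order is placed: May 8, 2006.
The shipment leaves the factory: May 8, 2006 + 27 days = Jun 4, 2006.
The container is loaded at the origin port: Jun 4, 2006 + 3 days = Jun 7, 2006.
Customs clearance is granted: Jun 7, 2006 + 27 days = Jul 4, 2006.
Both prerequisites met — the vessel arrives at the destination port (Jun 19, 2006), customs clearance is granted (Jul 4, 2006); the later is Jul 4, 2006.
Last-mile delivery is completed: Jul 4, 2006 + 11 days = Jul 15, 2006.

July 15, 2006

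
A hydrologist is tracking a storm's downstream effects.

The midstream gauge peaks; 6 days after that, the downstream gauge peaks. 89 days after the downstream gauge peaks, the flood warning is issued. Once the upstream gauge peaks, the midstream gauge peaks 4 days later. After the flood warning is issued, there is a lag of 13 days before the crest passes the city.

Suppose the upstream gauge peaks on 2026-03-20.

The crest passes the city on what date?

The upstream gauge peaks: Mar 20, 2026.
The midstream gauge peaks: Mar 20, 2026 + 4 days = Mar 24, 2026.
The downstream gauge peaks: Mar 24, 2026 + 6 days = Mar 30, 2026.
The flood warning is issued: Mar 30, 2026 + 89 days = Jun 27, 2026.
The crest passes the city: Jun 27, 2026 + 13 days = Jul 10, 2026.

2026-07-10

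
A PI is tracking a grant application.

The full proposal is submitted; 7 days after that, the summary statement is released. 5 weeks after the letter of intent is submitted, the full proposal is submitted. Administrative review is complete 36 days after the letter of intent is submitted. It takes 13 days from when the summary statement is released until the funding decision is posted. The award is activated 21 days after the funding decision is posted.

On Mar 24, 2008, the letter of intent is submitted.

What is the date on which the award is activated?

The letter of intent is submitted: Mar 24, 2008.
The full proposal is submitted: Mar 24, 2008 + 5 weeks = Apr 28, 2008.
The summary statement is released: Apr 28, 2008 + 7 days = May 5, 2008.
The funding decision is posted: May 5, 2008 + 13 days = May 18, 2008.
The award is activated: May 18, 2008 + 21 days = Jun 8, 2008.

Jun 8, 2008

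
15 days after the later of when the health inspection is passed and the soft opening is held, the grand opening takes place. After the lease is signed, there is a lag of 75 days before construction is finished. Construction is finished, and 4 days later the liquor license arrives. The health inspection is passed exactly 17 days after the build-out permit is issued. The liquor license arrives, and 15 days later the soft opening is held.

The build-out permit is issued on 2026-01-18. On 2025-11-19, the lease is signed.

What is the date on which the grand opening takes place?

2026-03-08

The build-out permit is issued: Jan 18, 2026.
The health inspection is passed: Jan 18, 2026 + 17 days = Feb 4, 2026.
The lease is signed: Nov 19, 2025.
Construction is finished: Nov 19, 2025 + 75 days = Feb 2, 2026.
The liquor license arrives: Feb 2, 2026 + 4 days = Feb 6, 2026.
The soft opening is held: Feb 6, 2026 + 15 days = Feb 21, 2026.
Both prerequisites met — the health inspection is passed (Feb 4, 2026), the soft opening is held (Feb 21, 2026); the later is Feb 21, 2026.
The grand opening takes place: Feb 21, 2026 + 15 days = Mar 8, 2026.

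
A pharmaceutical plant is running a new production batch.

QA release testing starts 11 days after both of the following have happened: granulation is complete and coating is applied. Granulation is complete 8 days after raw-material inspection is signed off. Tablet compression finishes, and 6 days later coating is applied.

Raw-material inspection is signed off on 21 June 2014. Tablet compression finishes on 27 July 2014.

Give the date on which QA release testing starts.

13 August 2014

Raw-material inspection is signed off: Jun 21, 2014.
Granulation is complete: Jun 21, 2014 + 8 days = Jun 29, 2014.
Tablet compression finishes: Jul 27, 2014.
Coating is applied: Jul 27, 2014 + 6 days = Aug 2, 2014.
Both prerequisites met — granulation is complete (Jun 29, 2014), coating is applied (Aug 2, 2014); the later is Aug 2, 2014.
QA release testing starts: Aug 2, 2014 + 11 days = Aug 13, 2014.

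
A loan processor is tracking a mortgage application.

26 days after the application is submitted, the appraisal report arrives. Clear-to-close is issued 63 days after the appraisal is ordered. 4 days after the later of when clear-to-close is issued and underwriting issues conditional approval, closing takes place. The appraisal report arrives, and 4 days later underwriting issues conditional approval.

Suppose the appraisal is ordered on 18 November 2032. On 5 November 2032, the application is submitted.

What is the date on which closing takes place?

The appraisal is ordered: Nov 18, 2032.
Clear-to-close is issued: Nov 18, 2032 + 63 days = Jan 20, 2033.
The application is submitted: Nov 5, 2032.
The appraisal report arrives: Nov 5, 2032 + 26 days = Dec 1, 2032.
Underwriting issues conditional approval: Dec 1, 2032 + 4 days = Dec 5, 2032.
Both prerequisites met — clear-to-close is issued (Jan 20, 2033), underwriting issues conditional approval (Dec 5, 2032); the later is Jan 20, 2033.
Closing takes place: Jan 20, 2033 + 4 days = Jan 24, 2033.

24 January 2033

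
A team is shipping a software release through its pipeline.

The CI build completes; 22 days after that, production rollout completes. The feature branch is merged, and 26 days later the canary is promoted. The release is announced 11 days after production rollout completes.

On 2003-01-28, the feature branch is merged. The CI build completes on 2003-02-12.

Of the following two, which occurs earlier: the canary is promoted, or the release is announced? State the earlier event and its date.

The feature branch is merged: Jan 28, 2003.
The canary is promoted: Jan 28, 2003 + 26 days = Feb 23, 2003.
The CI build completes: Feb 12, 2003.
Production rollout completes: Feb 12, 2003 + 22 days = Mar 6, 2003.
The release is announced: Mar 6, 2003 + 11 days = Mar 17, 2003.
Comparing: the canary is promoted on Feb 23, 2003 vs the release is announced on Mar 17, 2003. Earlier: the canary is promoted.

The canary is promoted — 2003-02-23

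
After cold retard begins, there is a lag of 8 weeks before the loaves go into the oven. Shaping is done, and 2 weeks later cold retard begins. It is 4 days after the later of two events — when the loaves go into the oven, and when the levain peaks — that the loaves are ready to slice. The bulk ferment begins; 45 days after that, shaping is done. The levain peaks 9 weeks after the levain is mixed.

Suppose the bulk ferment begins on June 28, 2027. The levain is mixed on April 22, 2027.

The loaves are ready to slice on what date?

The bulk ferment begins: Jun 28, 2027.
Shaping is done: Jun 28, 2027 + 45 days = Aug 12, 2027.
Cold retard begins: Aug 12, 2027 + 2 weeks = Aug 26, 2027.
The loaves go into the oven: Aug 26, 2027 + 8 weeks = Oct 21, 2027.
The levain is mixed: Apr 22, 2027.
The levain peaks: Apr 22, 2027 + 9 weeks = Jun 24, 2027.
Both prerequisites met — the loaves go into the oven (Oct 21, 2027), the levain peaks (Jun 24, 2027); the later is Oct 21, 2027.
The loaves are ready to slice: Oct 21, 2027 + 4 days = Oct 25, 2027.

October 25, 2027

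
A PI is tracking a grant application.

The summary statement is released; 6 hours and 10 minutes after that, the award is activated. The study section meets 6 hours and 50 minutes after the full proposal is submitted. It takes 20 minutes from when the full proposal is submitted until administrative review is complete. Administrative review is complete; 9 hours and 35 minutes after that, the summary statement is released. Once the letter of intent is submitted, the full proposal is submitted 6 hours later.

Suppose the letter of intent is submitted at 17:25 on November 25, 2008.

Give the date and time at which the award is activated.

15:30 on November 26, 2008

The letter of intent is submitted: 17:25 Nov 25, 2008.
The full proposal is submitted: 17:25 Nov 25, 2008 + 6h = 23:25 Nov 25, 2008.
Administrative review is complete: 23:25 Nov 25, 2008 + 20m = 23:45 Nov 25, 2008.
The summary statement is released: 23:45 Nov 25, 2008 + 9h35m = 09:20 Nov 26, 2008.
The award is activated: 09:20 Nov 26, 2008 + 6h10m = 15:30 Nov 26, 2008.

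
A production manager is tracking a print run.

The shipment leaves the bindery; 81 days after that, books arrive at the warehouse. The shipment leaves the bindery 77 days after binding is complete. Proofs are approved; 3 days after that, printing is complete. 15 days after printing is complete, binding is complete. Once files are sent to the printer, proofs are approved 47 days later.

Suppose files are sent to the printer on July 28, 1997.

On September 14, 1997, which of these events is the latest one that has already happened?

Files are sent to the printer: Jul 28, 1997.
Proofs are approved: Jul 28, 1997 + 47 days = Sep 13, 1997.
Printing is complete: Sep 13, 1997 + 3 days = Sep 16, 1997.
Binding is complete: Sep 16, 1997 + 15 days = Oct 1, 1997.
The shipment leaves the bindery: Oct 1, 1997 + 77 days = Dec 17, 1997.
Books arrive at the warehouse: Dec 17, 1997 + 81 days = Mar 8, 1998.
Sep 14, 1997 falls between when proofs are approved (Sep 13, 1997) and when printing is complete (Sep 16, 1997).

Proofs are approved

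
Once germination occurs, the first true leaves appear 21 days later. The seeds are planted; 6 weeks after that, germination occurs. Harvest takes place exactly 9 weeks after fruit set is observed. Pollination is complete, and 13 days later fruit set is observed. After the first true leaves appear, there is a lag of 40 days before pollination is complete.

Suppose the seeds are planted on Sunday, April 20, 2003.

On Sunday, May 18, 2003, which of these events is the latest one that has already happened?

The seeds are planted

The seeds are planted: Apr 20, 2003.
Germination occurs: Apr 20, 2003 + 6 weeks = Jun 1, 2003.
The first true leaves appear: Jun 1, 2003 + 21 days = Jun 22, 2003.
Pollination is complete: Jun 22, 2003 + 40 days = Aug 1, 2003.
Fruit set is observed: Aug 1, 2003 + 13 days = Aug 14, 2003.
Harvest takes place: Aug 14, 2003 + 9 weeks = Oct 16, 2003.
May 18, 2003 falls between when the seeds are planted (Apr 20, 2003) and when germination occurs (Jun 1, 2003).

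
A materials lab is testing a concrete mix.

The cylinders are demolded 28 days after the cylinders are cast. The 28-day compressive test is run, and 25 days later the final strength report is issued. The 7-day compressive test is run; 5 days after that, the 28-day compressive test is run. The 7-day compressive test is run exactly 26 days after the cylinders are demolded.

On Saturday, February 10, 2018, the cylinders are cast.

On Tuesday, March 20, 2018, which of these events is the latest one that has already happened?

The cylinders are cast: Feb 10, 2018.
The cylinders are demolded: Feb 10, 2018 + 28 days = Mar 10, 2018.
The 7-day compressive test is run: Mar 10, 2018 + 26 days = Apr 5, 2018.
The 28-day compressive test is run: Apr 5, 2018 + 5 days = Apr 10, 2018.
The final strength report is issued: Apr 10, 2018 + 25 days = May 5, 2018.
Mar 20, 2018 falls between when the cylinders are demolded (Mar 10, 2018) and when the 7-day compressive test is run (Apr 5, 2018).

The cylinders are demolded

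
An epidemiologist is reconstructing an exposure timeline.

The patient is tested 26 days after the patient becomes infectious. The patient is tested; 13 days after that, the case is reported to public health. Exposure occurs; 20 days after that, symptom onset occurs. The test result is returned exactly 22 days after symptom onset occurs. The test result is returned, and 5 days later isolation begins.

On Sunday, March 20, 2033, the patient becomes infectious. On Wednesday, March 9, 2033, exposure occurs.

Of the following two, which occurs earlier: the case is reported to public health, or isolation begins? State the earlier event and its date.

Isolation begins — Monday, April 25, 2033

The patient becomes infectious: Mar 20, 2033.
The patient is tested: Mar 20, 2033 + 26 days = Apr 15, 2033.
The case is reported to public health: Apr 15, 2033 + 13 days = Apr 28, 2033.
Exposure occurs: Mar 9, 2033.
Symptom onset occurs: Mar 9, 2033 + 20 days = Mar 29, 2033.
The test result is returned: Mar 29, 2033 + 22 days = Apr 20, 2033.
Isolation begins: Apr 20, 2033 + 5 days = Apr 25, 2033.
Comparing: the case is reported to public health on Apr 28, 2033 vs isolation begins on Apr 25, 2033. Earlier: isolation begins.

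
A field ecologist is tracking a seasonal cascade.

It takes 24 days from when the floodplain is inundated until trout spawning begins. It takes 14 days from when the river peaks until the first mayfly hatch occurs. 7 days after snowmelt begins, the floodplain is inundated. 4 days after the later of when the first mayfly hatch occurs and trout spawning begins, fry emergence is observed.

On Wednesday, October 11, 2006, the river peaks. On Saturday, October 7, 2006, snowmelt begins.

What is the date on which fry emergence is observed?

Saturday, November 11, 2006

The river peaks: Oct 11, 2006.
The first mayfly hatch occurs: Oct 11, 2006 + 14 days = Oct 25, 2006.
Snowmelt begins: Oct 7, 2006.
The floodplain is inundated: Oct 7, 2006 + 7 days = Oct 14, 2006.
Trout spawning begins: Oct 14, 2006 + 24 days = Nov 7, 2006.
Both prerequisites met — the first mayfly hatch occurs (Oct 25, 2006), trout spawning begins (Nov 7, 2006); the later is Nov 7, 2006.
Fry emergence is observed: Nov 7, 2006 + 4 days = Nov 11, 2006.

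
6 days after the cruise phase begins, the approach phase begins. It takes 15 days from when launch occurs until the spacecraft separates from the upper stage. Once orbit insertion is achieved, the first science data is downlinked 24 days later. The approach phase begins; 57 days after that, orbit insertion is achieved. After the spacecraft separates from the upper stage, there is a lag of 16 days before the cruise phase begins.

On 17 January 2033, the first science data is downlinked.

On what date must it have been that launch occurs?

21 September 2032

The first science data is downlinked: Jan 17, 2033.
Orbit insertion is achieved: Jan 17, 2033 − 24 days = Dec 24, 2032.
The approach phase begins: Dec 24, 2032 − 57 days = Oct 28, 2032.
The cruise phase begins: Oct 28, 2032 − 6 days = Oct 22, 2032.
The spacecraft separates from the upper stage: Oct 22, 2032 − 16 days = Oct 6, 2032.
Launch occurs: Oct 6, 2032 − 15 days = Sep 21, 2032.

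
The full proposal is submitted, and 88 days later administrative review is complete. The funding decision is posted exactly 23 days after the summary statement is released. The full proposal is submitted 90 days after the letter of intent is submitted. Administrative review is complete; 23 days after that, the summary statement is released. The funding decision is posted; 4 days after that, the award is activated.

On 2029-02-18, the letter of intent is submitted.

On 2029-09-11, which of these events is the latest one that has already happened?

The letter of intent is submitted: Feb 18, 2029.
The full proposal is submitted: Feb 18, 2029 + 90 days = May 19, 2029.
Administrative review is complete: May 19, 2029 + 88 days = Aug 15, 2029.
The summary statement is released: Aug 15, 2029 + 23 days = Sep 7, 2029.
The funding decision is posted: Sep 7, 2029 + 23 days = Sep 30, 2029.
The award is activated: Sep 30, 2029 + 4 days = Oct 4, 2029.
Sep 11, 2029 falls between when the summary statement is released (Sep 7, 2029) and when the funding decision is posted (Sep 30, 2029).

The summary statement is released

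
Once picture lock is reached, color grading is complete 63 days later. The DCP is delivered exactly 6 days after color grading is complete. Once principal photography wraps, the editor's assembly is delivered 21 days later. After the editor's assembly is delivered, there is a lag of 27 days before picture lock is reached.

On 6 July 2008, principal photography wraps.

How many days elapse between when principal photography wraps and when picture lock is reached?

Causal path: principal photography wraps → the editor's assembly is delivered → picture lock is reached.
Total delay along the path: 21 + 27 = 48 days.

48 days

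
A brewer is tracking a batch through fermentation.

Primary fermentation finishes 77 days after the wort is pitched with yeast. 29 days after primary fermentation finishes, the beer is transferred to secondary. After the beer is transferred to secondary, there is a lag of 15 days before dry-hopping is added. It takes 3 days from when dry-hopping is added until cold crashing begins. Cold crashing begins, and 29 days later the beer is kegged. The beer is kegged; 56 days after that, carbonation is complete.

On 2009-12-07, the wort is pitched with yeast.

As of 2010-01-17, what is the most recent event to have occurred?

The wort is pitched with yeast

The wort is pitched with yeast: Dec 7, 2009.
Primary fermentation finishes: Dec 7, 2009 + 77 days = Feb 22, 2010.
The beer is transferred to secondary: Feb 22, 2010 + 29 days = Mar 23, 2010.
Dry-hopping is added: Mar 23, 2010 + 15 days = Apr 7, 2010.
Cold crashing begins: Apr 7, 2010 + 3 days = Apr 10, 2010.
The beer is kegged: Apr 10, 2010 + 29 days = May 9, 2010.
Carbonation is complete: May 9, 2010 + 56 days = Jul 4, 2010.
Jan 17, 2010 falls between when the wort is pitched with yeast (Dec 7, 2009) and when primary fermentation finishes (Feb 22, 2010).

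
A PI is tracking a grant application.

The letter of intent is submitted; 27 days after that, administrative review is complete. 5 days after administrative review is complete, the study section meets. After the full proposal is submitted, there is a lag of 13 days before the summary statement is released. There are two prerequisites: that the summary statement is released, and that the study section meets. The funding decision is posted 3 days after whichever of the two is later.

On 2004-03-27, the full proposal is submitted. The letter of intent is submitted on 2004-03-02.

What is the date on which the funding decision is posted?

2004-04-12

The full proposal is submitted: Mar 27, 2004.
The summary statement is released: Mar 27, 2004 + 13 days = Apr 9, 2004.
The letter of intent is submitted: Mar 2, 2004.
Administrative review is complete: Mar 2, 2004 + 27 days = Mar 29, 2004.
The study section meets: Mar 29, 2004 + 5 days = Apr 3, 2004.
Both prerequisites met — the summary statement is released (Apr 9, 2004), the study section meets (Apr 3, 2004); the later is Apr 9, 2004.
The funding decision is posted: Apr 9, 2004 + 3 days = Apr 12, 2004.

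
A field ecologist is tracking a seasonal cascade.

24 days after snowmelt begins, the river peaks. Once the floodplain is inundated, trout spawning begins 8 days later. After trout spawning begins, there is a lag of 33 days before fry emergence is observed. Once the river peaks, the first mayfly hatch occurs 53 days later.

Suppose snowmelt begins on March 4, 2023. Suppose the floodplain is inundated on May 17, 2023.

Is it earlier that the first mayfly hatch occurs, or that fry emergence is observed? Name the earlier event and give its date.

Snowmelt begins: Mar 4, 2023.
The river peaks: Mar 4, 2023 + 24 days = Mar 28, 2023.
The first mayfly hatch occurs: Mar 28, 2023 + 53 days = May 20, 2023.
The floodplain is inundated: May 17, 2023.
Trout spawning begins: May 17, 2023 + 8 days = May 25, 2023.
Fry emergence is observed: May 25, 2023 + 33 days = Jun 27, 2023.
Comparing: the first mayfly hatch occurs on May 20, 2023 vs fry emergence is observed on Jun 27, 2023. Earlier: the first mayfly hatch occurs.

The first mayfly hatch occurs — May 20, 2023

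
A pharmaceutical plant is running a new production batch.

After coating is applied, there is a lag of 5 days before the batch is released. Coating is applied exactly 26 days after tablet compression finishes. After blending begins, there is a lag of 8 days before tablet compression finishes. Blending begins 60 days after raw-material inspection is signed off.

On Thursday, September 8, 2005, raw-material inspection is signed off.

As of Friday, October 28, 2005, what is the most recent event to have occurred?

Raw-material inspection is signed off

Raw-material inspection is signed off: Sep 8, 2005.
Blending begins: Sep 8, 2005 + 60 days = Nov 7, 2005.
Tablet compression finishes: Nov 7, 2005 + 8 days = Nov 15, 2005.
Coating is applied: Nov 15, 2005 + 26 days = Dec 11, 2005.
The batch is released: Dec 11, 2005 + 5 days = Dec 16, 2005.
Oct 28, 2005 falls between when raw-material inspection is signed off (Sep 8, 2005) and when blending begins (Nov 7, 2005).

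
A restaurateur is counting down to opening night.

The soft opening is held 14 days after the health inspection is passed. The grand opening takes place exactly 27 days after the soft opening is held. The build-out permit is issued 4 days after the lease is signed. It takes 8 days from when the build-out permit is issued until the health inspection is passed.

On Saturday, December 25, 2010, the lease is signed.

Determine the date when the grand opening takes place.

The lease is signed: Dec 25, 2010.
The build-out permit is issued: Dec 25, 2010 + 4 days = Dec 29, 2010.
The health inspection is passed: Dec 29, 2010 + 8 days = Jan 6, 2011.
The soft opening is held: Jan 6, 2011 + 14 days = Jan 20, 2011.
The grand opening takes place: Jan 20, 2011 + 27 days = Feb 16, 2011.

Wednesday, February 16, 2011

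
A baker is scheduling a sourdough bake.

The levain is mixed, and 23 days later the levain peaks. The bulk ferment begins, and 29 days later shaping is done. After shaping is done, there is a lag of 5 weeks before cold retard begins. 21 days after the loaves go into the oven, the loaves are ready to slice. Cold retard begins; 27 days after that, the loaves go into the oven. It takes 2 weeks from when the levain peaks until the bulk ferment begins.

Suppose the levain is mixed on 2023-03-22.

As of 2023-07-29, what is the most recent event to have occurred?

The loaves go into the oven

The levain is mixed: Mar 22, 2023.
The levain peaks: Mar 22, 2023 + 23 days = Apr 14, 2023.
The bulk ferment begins: Apr 14, 2023 + 2 weeks = Apr 28, 2023.
Shaping is done: Apr 28, 2023 + 29 days = May 27, 2023.
Cold retard begins: May 27, 2023 + 5 weeks = Jul 1, 2023.
The loaves go into the oven: Jul 1, 2023 + 27 days = Jul 28, 2023.
The loaves are ready to slice: Jul 28, 2023 + 21 days = Aug 18, 2023.
Jul 29, 2023 falls between when the loaves go into the oven (Jul 28, 2023) and when the loaves are ready to slice (Aug 18, 2023).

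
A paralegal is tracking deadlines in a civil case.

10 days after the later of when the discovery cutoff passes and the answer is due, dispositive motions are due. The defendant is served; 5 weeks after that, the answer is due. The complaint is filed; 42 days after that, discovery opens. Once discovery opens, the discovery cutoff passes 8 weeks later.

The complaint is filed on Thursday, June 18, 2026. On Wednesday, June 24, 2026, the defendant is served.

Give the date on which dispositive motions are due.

Sunday, October 4, 2026

The complaint is filed: Jun 18, 2026.
Discovery opens: Jun 18, 2026 + 42 days = Jul 30, 2026.
The discovery cutoff passes: Jul 30, 2026 + 8 weeks = Sep 24, 2026.
The defendant is served: Jun 24, 2026.
The answer is due: Jun 24, 2026 + 5 weeks = Jul 29, 2026.
Both prerequisites met — the discovery cutoff passes (Sep 24, 2026), the answer is due (Jul 29, 2026); the later is Sep 24, 2026.
Dispositive motions are due: Sep 24, 2026 + 10 days = Oct 4, 2026.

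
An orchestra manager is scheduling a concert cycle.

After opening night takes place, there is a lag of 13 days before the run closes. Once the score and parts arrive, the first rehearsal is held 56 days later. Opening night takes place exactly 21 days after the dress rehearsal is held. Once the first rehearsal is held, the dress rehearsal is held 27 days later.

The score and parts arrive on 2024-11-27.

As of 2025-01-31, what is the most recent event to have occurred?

The first rehearsal is held

The score and parts arrive: Nov 27, 2024.
The first rehearsal is held: Nov 27, 2024 + 56 days = Jan 22, 2025.
The dress rehearsal is held: Jan 22, 2025 + 27 days = Feb 18, 2025.
Opening night takes place: Feb 18, 2025 + 21 days = Mar 11, 2025.
The run closes: Mar 11, 2025 + 13 days = Mar 24, 2025.
Jan 31, 2025 falls between when the first rehearsal is held (Jan 22, 2025) and when the dress rehearsal is held (Feb 18, 2025).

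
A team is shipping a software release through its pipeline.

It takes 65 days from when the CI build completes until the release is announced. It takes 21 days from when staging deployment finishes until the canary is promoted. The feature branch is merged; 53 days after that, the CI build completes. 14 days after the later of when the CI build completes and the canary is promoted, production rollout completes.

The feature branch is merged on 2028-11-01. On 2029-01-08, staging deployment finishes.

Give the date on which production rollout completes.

The feature branch is merged: Nov 1, 2028.
The CI build completes: Nov 1, 2028 + 53 days = Dec 24, 2028.
Staging deployment finishes: Jan 8, 2029.
The canary is promoted: Jan 8, 2029 + 21 days = Jan 29, 2029.
Both prerequisites met — the CI build completes (Dec 24, 2028), the canary is promoted (Jan 29, 2029); the later is Jan 29, 2029.
Production rollout completes: Jan 29, 2029 + 14 days = Feb 12, 2029.

2029-02-12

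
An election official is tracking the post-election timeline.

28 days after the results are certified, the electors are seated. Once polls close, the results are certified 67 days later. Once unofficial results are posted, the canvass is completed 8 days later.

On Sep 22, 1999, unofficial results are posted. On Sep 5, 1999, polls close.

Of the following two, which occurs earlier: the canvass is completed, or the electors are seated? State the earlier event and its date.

The canvass is completed — Sep 30, 1999

Unofficial results are posted: Sep 22, 1999.
The canvass is completed: Sep 22, 1999 + 8 days = Sep 30, 1999.
Polls close: Sep 5, 1999.
The results are certified: Sep 5, 1999 + 67 days = Nov 11, 1999.
The electors are seated: Nov 11, 1999 + 28 days = Dec 9, 1999.
Comparing: the canvass is completed on Sep 30, 1999 vs the electors are seated on Dec 9, 1999. Earlier: the canvass is completed.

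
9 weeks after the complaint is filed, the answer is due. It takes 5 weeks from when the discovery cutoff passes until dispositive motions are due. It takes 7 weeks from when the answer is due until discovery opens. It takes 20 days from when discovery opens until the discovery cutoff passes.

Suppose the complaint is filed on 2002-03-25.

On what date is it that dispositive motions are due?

2002-09-08

The complaint is filed: Mar 25, 2002.
The answer is due: Mar 25, 2002 + 9 weeks = May 27, 2002.
Discovery opens: May 27, 2002 + 7 weeks = Jul 15, 2002.
The discovery cutoff passes: Jul 15, 2002 + 20 days = Aug 4, 2002.
Dispositive motions are due: Aug 4, 2002 + 5 weeks = Sep 8, 2002.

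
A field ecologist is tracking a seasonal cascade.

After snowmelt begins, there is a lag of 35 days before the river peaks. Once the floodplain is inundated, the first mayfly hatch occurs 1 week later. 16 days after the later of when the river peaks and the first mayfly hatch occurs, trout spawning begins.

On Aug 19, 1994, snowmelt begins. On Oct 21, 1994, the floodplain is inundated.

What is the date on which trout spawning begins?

Nov 13, 1994

Snowmelt begins: Aug 19, 1994.
The river peaks: Aug 19, 1994 + 35 days = Sep 23, 1994.
The floodplain is inundated: Oct 21, 1994.
The first mayfly hatch occurs: Oct 21, 1994 + 1 week = Oct 28, 1994.
Both prerequisites met — the river peaks (Sep 23, 1994), the first mayfly hatch occurs (Oct 28, 1994); the later is Oct 28, 1994.
Trout spawning begins: Oct 28, 1994 + 16 days = Nov 13, 1994.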